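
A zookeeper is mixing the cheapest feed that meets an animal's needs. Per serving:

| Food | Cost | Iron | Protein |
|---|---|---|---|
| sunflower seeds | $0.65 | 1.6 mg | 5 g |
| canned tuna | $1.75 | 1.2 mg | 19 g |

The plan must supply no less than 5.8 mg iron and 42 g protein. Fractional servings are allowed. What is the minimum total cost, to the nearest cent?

$4.33

At the optimum either one food covers both requirements or two foods hit both targets exactly; no other combination can be cheaper.
sunflower seeds only: max(5.8/1.6, 42/5) = 8.4 servings → $5.46.
canned tuna only: max(5.8/1.2, 42/19) = 4.833 servings → $8.46.
sunflower seeds + canned tuna with both tight: 2.451 servings and 1.566 servings → $4.33.
So the least-cost plan costs $4.33.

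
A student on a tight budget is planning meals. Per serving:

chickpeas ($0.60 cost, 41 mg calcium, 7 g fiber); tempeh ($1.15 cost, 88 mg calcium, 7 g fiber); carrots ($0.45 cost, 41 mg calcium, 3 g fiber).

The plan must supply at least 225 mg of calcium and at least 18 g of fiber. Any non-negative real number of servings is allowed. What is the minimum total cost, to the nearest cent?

$2.53

Minimising a linear cost over {calcium ≥ 225, fiber ≥ 18, servings ≥ 0} — the optimum is at a vertex, using one or two foods.
chickpeas only: max(225/41, 18/7) = 5.488 servings → $3.29.
tempeh only: max(225/88, 18/7) = 2.571 servings → $2.96.
carrots only: max(225/41, 18/3) = 6 servings → $2.70.
chickpeas + tempeh with both tight: 0.02736 servings and 2.544 servings → $2.94.
chickpeas + carrots with both tight: 0.3841 servings and 5.104 servings → $2.53.
tempeh + carrots with both targets exact would need a negative amount; discard.
So the least-cost plan costs $2.53.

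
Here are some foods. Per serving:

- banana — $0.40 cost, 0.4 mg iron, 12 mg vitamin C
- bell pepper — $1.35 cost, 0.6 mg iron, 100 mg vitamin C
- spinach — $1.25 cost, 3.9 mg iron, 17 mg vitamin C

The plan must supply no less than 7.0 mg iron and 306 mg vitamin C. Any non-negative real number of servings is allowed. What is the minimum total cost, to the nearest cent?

$5.52

banana only: max(7.0/0.4, 306/12) = 25.5 servings → $10.20.
bell pepper only: max(7.0/0.6, 306/100) = 11.67 servings → $15.75.
spinach only: max(7.0/3.9, 306/17) = 18 servings → $22.50.
banana + bell pepper with both tight: 15.74 servings and 1.171 servings → $7.88.
banana + spinach: the both-tight solution has a negative serving — not a feasible corner.
bell pepper + spinach with both tight: 2.829 servings and 1.36 servings → $5.52.
The minimum over all feasible corners is $5.52.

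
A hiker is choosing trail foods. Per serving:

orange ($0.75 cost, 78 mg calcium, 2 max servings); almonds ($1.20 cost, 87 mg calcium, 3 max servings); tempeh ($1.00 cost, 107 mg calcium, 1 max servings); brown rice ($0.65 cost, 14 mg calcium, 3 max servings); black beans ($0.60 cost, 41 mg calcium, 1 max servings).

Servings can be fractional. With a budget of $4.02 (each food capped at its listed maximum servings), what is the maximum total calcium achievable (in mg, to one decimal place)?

Calcium per dollar: tempeh 107, orange 104, almonds 72.5, black beans 68.33, brown rice 21.54.
Take 1 serving of tempeh: spends $1.00, +107.0 mg calcium (running total 107.0 mg).
Take 2 servings of orange: spends $1.50, +156.0 mg calcium (running total 263.0 mg).
Take 1.267 servings of almonds: spends $1.52, +110.2 mg calcium (running total 373.2 mg).
Filling greedily by calcium-per-dollar is optimal for one linear limit, giving 373.2 mg.

373.2 mg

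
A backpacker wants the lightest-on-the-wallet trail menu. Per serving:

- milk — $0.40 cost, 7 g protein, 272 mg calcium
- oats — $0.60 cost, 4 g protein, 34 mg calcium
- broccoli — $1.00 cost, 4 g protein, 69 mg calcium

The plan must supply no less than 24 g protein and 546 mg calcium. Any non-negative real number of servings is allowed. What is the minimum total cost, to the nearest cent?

$1.37

This is a tiny linear program; its minimum lies at a vertex of the feasible set. List the vertices and price them.
milk only: max(24/7, 546/272) = 3.429 servings → $1.37.
oats only: max(24/4, 546/34) = 16.06 servings → $9.64.
broccoli only: max(24/4, 546/69) = 7.913 servings → $7.91.
milk + oats with both tight: 1.609 servings and 3.184 servings → $2.55.
milk + broccoli with both tight: 0.8727 servings and 4.473 servings → $4.82.
oats + broccoli with both targets exact would need a negative amount; discard.
The minimum over all feasible corners is $1.37.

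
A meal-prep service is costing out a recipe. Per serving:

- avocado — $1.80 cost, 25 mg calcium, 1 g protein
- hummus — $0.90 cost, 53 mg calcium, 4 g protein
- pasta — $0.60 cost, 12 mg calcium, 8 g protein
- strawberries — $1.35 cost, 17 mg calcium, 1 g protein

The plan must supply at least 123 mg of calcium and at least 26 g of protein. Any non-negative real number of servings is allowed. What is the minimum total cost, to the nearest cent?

$3.02

Minimising a linear cost over {calcium ≥ 123, protein ≥ 26, servings ≥ 0} — the optimum is at a vertex, using one or two foods.
avocado only: max(123/25, 26/1) = 26 servings → $46.80.
hummus only: max(123/53, 26/4) = 6.5 servings → $5.85.
pasta only: max(123/12, 26/8) = 10.25 servings → $6.15.
strawberries only: max(123/17, 26/1) = 26 servings → $35.10.
avocado + hummus: the both-tight solution has a negative serving — not a feasible corner.
avocado + pasta with both tight: 3.574 servings and 2.803 servings → $8.12.
avocado + strawberries with both targets exact would need a negative amount; discard.
hummus + pasta with both tight: 1.787 servings and 2.356 servings → $3.02.
hummus + strawberries with both targets exact would need a negative amount; discard.
pasta + strawberries with both tight: 2.573 servings and 5.419 servings → $8.86.
So the least-cost plan costs $3.02.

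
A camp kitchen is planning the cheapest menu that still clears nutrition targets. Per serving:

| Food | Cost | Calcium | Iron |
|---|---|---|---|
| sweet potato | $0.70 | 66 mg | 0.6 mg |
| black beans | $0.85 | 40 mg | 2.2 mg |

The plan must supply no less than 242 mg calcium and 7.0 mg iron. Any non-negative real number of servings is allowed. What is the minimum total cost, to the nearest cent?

$3.68

For a min-cost LP with two ≥-constraints, a basic feasible solution has at most two positive variables.
sweet potato only: max(242/66, 7.0/0.6) = 11.67 servings → $8.17.
black beans only: max(242/40, 7.0/2.2) = 6.05 servings → $5.14.
sweet potato + black beans with both tight: 2.083 servings and 2.614 servings → $3.68.
So the least-cost plan costs $3.68.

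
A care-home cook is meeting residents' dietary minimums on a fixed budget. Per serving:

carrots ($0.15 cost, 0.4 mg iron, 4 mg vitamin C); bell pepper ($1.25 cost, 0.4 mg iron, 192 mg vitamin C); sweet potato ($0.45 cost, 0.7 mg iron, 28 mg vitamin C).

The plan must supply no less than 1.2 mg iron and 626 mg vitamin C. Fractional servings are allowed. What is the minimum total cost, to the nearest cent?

A basic optimal solution has at most two foods positive. Try each food alone and each pair with both targets met exactly.
carrots only: max(1.2/0.4, 626/4) = 156.5 servings → $23.48.
bell pepper only: max(1.2/0.4, 626/192) = 3.26 servings → $4.08.
sweet potato only: max(1.2/0.7, 626/28) = 22.36 servings → $10.06.
carrots + bell pepper: the both-tight solution has a negative serving — not a feasible corner.
carrots + sweet potato with both targets exact would need a negative amount; discard.
bell pepper + sweet potato: the both-tight solution has a negative serving — not a feasible corner.
So the least-cost plan costs $4.08.

$4.08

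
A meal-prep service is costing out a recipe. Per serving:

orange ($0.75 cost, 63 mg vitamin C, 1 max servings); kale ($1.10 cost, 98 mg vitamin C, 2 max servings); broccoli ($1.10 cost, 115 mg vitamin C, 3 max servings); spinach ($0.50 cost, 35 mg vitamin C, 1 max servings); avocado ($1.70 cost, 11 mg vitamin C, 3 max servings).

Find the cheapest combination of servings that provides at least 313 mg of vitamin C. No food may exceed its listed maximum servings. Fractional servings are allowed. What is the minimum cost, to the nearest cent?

$2.99

Cost per mg of vitamin C: broccoli $0.0096, kale $0.0112, orange $0.0119, spinach $0.0143, avocado $0.1545.
Take 2.722 servings of broccoli: +313.0 mg vitamin C for $2.99 (total $2.99, still need 0.0 mg).
Filling from the cheapest source first is optimal under one linear minimum: $2.99.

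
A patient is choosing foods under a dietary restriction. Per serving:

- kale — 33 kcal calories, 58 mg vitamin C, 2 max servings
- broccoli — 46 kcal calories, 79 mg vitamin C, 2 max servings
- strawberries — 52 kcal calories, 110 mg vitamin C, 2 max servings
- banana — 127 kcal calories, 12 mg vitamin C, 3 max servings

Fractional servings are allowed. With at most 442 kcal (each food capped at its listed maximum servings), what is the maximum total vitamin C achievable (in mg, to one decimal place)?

511.0 mg

Vitamin C per kcal: strawberries 2.115, kale 1.758, broccoli 1.717, banana 0.09449.
Take 2 servings of strawberries: uses 104 kcal, +220.0 mg vitamin C (running total 220.0 mg).
Take 2 servings of kale: uses 66 kcal, +116.0 mg vitamin C (running total 336.0 mg).
Take 2 servings of broccoli: uses 92 kcal, +158.0 mg vitamin C (running total 494.0 mg).
Take 1.417 servings of banana: uses 180 kcal, +17.0 mg vitamin C (running total 511.0 mg).
Greedy by best ratio exhausts the calories allowance optimally: 511.0 mg.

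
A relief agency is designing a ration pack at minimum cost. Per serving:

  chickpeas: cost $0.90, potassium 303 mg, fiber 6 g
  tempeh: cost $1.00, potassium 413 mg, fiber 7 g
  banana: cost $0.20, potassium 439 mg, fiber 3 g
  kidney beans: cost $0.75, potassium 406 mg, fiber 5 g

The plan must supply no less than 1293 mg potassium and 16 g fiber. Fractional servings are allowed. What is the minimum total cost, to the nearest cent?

Minimising a linear cost over {potassium ≥ 1293, fiber ≥ 16, servings ≥ 0} — the optimum is at a vertex, using one or two foods.
chickpeas only: max(1293/303, 16/6) = 4.267 servings → $3.84.
tempeh only: max(1293/413, 16/7) = 3.131 servings → $3.13.
banana only: max(1293/439, 16/3) = 5.333 servings → $1.07.
kidney beans only: max(1293/406, 16/5) = 3.2 servings → $2.40.
chickpeas + tempeh: intersection lies outside the first quadrant.
chickpeas + banana with both tight: 1.823 servings and 1.687 servings → $1.98.
chickpeas + kidney beans with both tight: 0.03366 servings and 3.16 servings → $2.40.
tempeh + banana with both tight: 1.715 servings and 1.332 servings → $1.98.
tempeh + kidney beans with both tight: 0.0399 servings and 3.144 servings → $2.40.
banana + kidney beans with both targets exact would need a negative amount; discard.
The minimum over all feasible corners is $1.07.

$1.07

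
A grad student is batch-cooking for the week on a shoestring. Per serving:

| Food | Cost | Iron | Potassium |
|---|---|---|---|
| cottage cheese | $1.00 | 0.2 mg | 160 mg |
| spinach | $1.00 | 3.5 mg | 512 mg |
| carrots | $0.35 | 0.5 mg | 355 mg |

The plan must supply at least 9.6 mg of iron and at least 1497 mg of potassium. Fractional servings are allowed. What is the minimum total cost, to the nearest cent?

$2.81

The cheapest plan sits at a corner of the feasible region — with two constraints it uses at most two foods.
cottage cheese only: max(9.6/0.2, 1497/160) = 48 servings → $48.00.
spinach only: max(9.6/3.5, 1497/512) = 2.924 servings → $2.92.
carrots only: max(9.6/0.5, 1497/355) = 19.2 servings → $6.72.
cottage cheese + spinach with both tight: 0.7087 servings and 2.702 servings → $3.41.
cottage cheese + carrots with both targets exact would need a negative amount; discard.
spinach + carrots with both tight: 2.696 servings and 0.3287 servings → $2.81.
Cheapest feasible corner: $2.81.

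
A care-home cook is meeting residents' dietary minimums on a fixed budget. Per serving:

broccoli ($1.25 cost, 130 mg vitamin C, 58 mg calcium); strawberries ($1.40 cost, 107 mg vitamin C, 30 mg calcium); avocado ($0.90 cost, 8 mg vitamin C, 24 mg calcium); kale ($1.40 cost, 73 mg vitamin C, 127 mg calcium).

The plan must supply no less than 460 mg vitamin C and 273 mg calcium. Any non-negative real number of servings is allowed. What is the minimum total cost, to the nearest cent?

Two binding constraints pin down two serving amounts, so the optimal mix uses at most two foods. The candidates are each food alone (scaled to the tighter of vitamin C/calcium) and each pair with both constraints tight.
broccoli only: max(460/130, 273/58) = 4.707 servings → $5.88.
strawberries only: max(460/107, 273/30) = 9.1 servings → $12.74.
avocado only: max(460/8, 273/24) = 57.5 servings → $51.75.
kale only: max(460/73, 273/127) = 6.301 servings → $8.82.
broccoli + strawberries with both targets exact would need a negative amount; discard.
broccoli + avocado with both tight: 3.334 servings and 3.317 servings → $7.15.
broccoli + kale with both tight: 3.135 servings and 0.7177 servings → $4.92.
strawberries + avocado with both tight: 3.804 servings and 6.62 servings → $11.28.
strawberries + kale with both tight: 3.377 servings and 1.352 servings → $6.62.
avocado + kale with both targets exact would need a negative amount; discard.
So the least-cost plan costs $4.92.

$4.92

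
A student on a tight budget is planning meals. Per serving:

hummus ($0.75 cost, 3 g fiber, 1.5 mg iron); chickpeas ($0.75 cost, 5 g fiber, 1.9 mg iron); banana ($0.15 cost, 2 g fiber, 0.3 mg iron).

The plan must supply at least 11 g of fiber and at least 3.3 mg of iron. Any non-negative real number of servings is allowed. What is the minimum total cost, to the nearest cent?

$1.36

At the optimum either one food covers both requirements or two foods hit both targets exactly; no other combination can be cheaper.
hummus only: max(11/3, 3.3/1.5) = 3.667 servings → $2.75.
chickpeas only: max(11/5, 3.3/1.9) = 2.2 servings → $1.65.
banana only: max(11/2, 3.3/0.3) = 11 servings → $1.65.
hummus + chickpeas with both targets exact would need a negative amount; discard.
hummus + banana with both tight: 1.571 servings and 3.143 servings → $1.65.
chickpeas + banana with both tight: 1.435 servings and 1.913 servings → $1.36.
The minimum over all feasible corners is $1.36.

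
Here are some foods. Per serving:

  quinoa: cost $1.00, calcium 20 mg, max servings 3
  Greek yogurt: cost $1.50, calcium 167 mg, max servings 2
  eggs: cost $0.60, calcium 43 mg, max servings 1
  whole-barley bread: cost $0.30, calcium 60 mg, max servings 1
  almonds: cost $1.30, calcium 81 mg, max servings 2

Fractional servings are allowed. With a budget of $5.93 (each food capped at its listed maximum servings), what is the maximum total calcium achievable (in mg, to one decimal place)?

Calcium per dollar: whole-barley bread 200, Greek yogurt 111.3, eggs 71.67, almonds 62.31, quinoa 20.
Take 1 serving of whole-barley bread: spends $0.30, +60.0 mg calcium (running total 60.0 mg).
Take 2 servings of Greek yogurt: spends $3.00, +334.0 mg calcium (running total 394.0 mg).
Take 1 serving of eggs: spends $0.60, +43.0 mg calcium (running total 437.0 mg).
Take 1.562 servings of almonds: spends $2.03, +126.5 mg calcium (running total 563.5 mg).
Filling greedily by calcium-per-dollar is optimal for one linear limit, giving 563.5 mg.

563.5 mg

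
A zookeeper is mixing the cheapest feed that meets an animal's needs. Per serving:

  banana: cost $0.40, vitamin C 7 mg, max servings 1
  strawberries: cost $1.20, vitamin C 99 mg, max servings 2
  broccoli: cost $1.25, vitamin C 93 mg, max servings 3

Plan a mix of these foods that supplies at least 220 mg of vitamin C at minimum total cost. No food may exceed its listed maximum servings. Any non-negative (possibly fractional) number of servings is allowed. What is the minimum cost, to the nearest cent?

Cost per mg of vitamin C: strawberries $0.0121, broccoli $0.0134, banana $0.0571.
Take 2 servings of strawberries: +198.0 mg vitamin C for $2.40 (total $2.40, still need 22.0 mg).
Take 0.2366 servings of broccoli: +22.0 mg vitamin C for $0.30 (total $2.70, still need 0.0 mg).
Greedy by cheapest-per-mg is optimal for a single linear constraint, so the minimum cost is $2.70.

$2.70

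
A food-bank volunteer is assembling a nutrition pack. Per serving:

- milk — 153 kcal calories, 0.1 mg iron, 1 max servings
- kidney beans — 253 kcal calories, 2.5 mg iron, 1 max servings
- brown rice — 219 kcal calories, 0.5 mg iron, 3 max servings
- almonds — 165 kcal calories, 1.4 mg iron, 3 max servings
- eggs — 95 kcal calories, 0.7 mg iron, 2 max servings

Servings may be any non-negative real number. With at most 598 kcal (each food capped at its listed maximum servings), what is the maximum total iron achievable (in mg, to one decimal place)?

5.4 mg

Iron per kcal: kidney beans 0.009881, almonds 0.008485, eggs 0.007368, brown rice 0.002283, milk 0.0006536.
Take 1 serving of kidney beans: uses 253 kcal, +2.5 mg iron (running total 2.5 mg).
Take 2.091 servings of almonds: uses 345 kcal, +2.9 mg iron (running total 5.4 mg).
Filling greedily by iron-per-kcal is optimal for one linear limit, giving 5.4 mg.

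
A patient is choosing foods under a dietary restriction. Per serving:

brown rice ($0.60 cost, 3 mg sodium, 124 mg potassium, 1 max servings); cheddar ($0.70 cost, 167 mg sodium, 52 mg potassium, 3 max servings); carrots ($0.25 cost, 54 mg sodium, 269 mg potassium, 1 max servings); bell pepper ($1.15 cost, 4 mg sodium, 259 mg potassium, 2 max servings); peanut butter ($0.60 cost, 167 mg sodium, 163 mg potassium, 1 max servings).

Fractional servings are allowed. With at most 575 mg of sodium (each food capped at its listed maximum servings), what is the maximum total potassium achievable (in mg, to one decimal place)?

Potassium per mg sodium: bell pepper 64.75, brown rice 41.33, carrots 4.981, peanut butter 0.976, cheddar 0.3114.
Take 2 servings of bell pepper: uses 8 mg sodium, +518.0 mg potassium (running total 518.0 mg).
Take 1 serving of brown rice: uses 3 mg sodium, +124.0 mg potassium (running total 642.0 mg).
Take 1 serving of carrots: uses 54 mg sodium, +269.0 mg potassium (running total 911.0 mg).
Take 1 serving of peanut butter: uses 167 mg sodium, +163.0 mg potassium (running total 1074.0 mg).
Take 2.054 servings of cheddar: uses 343 mg sodium, +106.8 mg potassium (running total 1180.8 mg).
Greedy by best ratio exhausts the sodium allowance optimally: 1180.8 mg.

1180.8 mg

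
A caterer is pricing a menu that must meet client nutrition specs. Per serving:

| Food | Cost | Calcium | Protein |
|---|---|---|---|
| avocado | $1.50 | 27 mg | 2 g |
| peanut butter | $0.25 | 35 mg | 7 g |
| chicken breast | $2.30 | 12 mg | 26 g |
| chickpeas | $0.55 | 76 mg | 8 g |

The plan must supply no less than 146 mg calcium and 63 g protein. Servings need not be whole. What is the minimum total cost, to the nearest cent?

$2.25

At the optimum either one food covers both requirements or two foods hit both targets exactly; no other combination can be cheaper.
avocado only: max(146/27, 63/2) = 31.5 servings → $47.25.
peanut butter only: max(146/35, 63/7) = 9 servings → $2.25.
chicken breast only: max(146/12, 63/26) = 12.17 servings → $27.98.
chickpeas only: max(146/76, 63/8) = 7.875 servings → $4.33.
avocado + peanut butter: the both-tight solution has a negative serving — not a feasible corner.
avocado + chicken breast with both tight: 4.484 servings and 2.078 servings → $11.51.
avocado + chickpeas: intersection lies outside the first quadrant.
peanut butter + chicken breast with both tight: 3.68 servings and 1.432 servings → $4.21.
peanut butter + chickpeas: intersection lies outside the first quadrant.
chicken breast + chickpeas with both tight: 1.926 servings and 1.617 servings → $5.32.
The minimum over all feasible corners is $2.25.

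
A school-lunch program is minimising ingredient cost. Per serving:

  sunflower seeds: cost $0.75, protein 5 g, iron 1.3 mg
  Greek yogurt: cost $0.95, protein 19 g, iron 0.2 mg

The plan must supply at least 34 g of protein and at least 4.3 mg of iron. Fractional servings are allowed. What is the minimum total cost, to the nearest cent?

$3.28

Minimising a linear cost over {protein ≥ 34, iron ≥ 4.3, servings ≥ 0} — the optimum is at a vertex, using one or two foods.
sunflower seeds only: max(34/5, 4.3/1.3) = 6.8 servings → $5.10.
Greek yogurt only: max(34/19, 4.3/0.2) = 21.5 servings → $20.43.
sunflower seeds + Greek yogurt with both tight: 3.16 servings and 0.9578 servings → $3.28.
So the least-cost plan costs $3.28.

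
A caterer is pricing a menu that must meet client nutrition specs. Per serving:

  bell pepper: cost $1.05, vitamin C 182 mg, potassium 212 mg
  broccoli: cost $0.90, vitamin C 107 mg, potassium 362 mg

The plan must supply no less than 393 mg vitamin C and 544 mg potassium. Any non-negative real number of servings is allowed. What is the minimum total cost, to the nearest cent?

$2.37

Compare the cost at each extreme point of the feasible region.
bell pepper only: max(393/182, 544/212) = 2.566 servings → $2.69.
broccoli only: max(393/107, 544/362) = 3.673 servings → $3.31.
bell pepper + broccoli with both tight: 1.946 servings and 0.3632 servings → $2.37.
The minimum over all feasible corners is $2.37.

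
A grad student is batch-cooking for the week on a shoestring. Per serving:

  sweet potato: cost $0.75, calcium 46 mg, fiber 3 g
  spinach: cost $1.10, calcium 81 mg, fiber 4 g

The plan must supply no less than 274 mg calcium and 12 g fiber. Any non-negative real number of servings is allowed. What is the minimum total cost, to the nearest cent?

Compare the cost at each extreme point of the feasible region.
sweet potato only: max(274/46, 12/3) = 5.957 servings → $4.47.
spinach only: max(274/81, 12/4) = 3.383 servings → $3.72.
sweet potato + spinach with both targets exact would need a negative amount; discard.
Cheapest feasible corner: $3.72.

$3.72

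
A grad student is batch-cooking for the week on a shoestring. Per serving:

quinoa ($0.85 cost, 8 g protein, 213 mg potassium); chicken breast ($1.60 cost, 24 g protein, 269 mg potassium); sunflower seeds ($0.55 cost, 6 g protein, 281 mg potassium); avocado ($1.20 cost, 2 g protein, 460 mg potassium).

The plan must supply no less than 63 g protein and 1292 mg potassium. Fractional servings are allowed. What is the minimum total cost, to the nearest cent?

$4.61

quinoa only: max(63/8, 1292/213) = 7.875 servings → $6.69.
chicken breast only: max(63/24, 1292/269) = 4.803 servings → $7.68.
sunflower seeds only: max(63/6, 1292/281) = 10.5 servings → $5.78.
avocado only: max(63/2, 1292/460) = 31.5 servings → $37.80.
quinoa + chicken breast with both tight: 4.75 servings and 1.042 servings → $5.70.
quinoa + sunflower seeds: intersection lies outside the first quadrant.
quinoa + avocado: the both-tight solution has a negative serving — not a feasible corner.
chicken breast + sunflower seeds with both tight: 1.94 servings and 2.741 servings → $4.61.
chicken breast + avocado with both tight: 2.513 servings and 1.339 servings → $5.63.
sunflower seeds + avocado: intersection lies outside the first quadrant.
So the least-cost plan costs $4.61.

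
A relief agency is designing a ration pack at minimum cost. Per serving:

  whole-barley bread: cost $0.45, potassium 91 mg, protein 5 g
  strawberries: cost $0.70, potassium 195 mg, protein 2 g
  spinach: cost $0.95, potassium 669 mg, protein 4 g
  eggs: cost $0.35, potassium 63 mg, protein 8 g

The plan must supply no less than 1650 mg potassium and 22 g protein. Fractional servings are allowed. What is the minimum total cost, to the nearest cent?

$2.76

For a min-cost LP with two ≥-constraints, a basic feasible solution has at most two positive variables.
whole-barley bread only: max(1650/91, 22/5) = 18.13 servings → $8.16.
strawberries only: max(1650/195, 22/2) = 11 servings → $7.70.
spinach only: max(1650/669, 22/4) = 5.5 servings → $5.22.
eggs only: max(1650/63, 22/8) = 26.19 servings → $9.17.
whole-barley bread + strawberries with both tight: 1.248 servings and 7.879 servings → $6.08.
whole-barley bread + spinach with both tight: 2.723 servings and 2.096 servings → $3.22.
whole-barley bread + eggs: intersection lies outside the first quadrant.
strawberries + spinach with both targets exact would need a negative amount; discard.
strawberries + eggs with both tight: 8.238 servings and 0.6904 servings → $6.01.
spinach + eggs with both tight: 2.316 servings and 1.592 servings → $2.76.
The minimum over all feasible corners is $2.76.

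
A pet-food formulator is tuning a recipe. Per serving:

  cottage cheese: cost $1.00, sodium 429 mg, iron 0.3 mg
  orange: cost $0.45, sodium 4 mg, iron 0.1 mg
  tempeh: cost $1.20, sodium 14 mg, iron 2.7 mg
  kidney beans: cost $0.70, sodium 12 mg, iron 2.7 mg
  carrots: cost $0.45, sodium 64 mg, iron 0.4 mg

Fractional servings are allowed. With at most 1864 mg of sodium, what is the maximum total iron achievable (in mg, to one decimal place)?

Iron per mg sodium: kidney beans 0.225, tempeh 0.1929, orange 0.025, carrots 0.00625, cottage cheese 0.0006993.
With no serving limits, spend the whole sodium allowance on kidney beans: 1864 mg / 12 mg × 2.7 mg = 419.4 mg.

419.4 mg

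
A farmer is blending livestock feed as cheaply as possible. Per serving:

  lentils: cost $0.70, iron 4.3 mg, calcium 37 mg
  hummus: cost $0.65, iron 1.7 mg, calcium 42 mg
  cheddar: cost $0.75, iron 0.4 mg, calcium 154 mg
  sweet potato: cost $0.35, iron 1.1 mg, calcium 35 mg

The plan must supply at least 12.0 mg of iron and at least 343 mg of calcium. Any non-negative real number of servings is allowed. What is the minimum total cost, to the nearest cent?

This is a tiny linear program; its minimum lies at a vertex of the feasible set. List the vertices and price them.
lentils only: max(12.0/4.3, 343/37) = 9.27 servings → $6.49.
hummus only: max(12.0/1.7, 343/42) = 8.167 servings → $5.31.
cheddar only: max(12.0/0.4, 343/154) = 30 servings → $22.50.
sweet potato only: max(12.0/1.1, 343/35) = 10.91 servings → $3.82.
lentils + hummus: the both-tight solution has a negative serving — not a feasible corner.
lentils + cheddar with both tight: 2.643 servings and 1.592 servings → $3.04.
lentils + sweet potato with both tight: 0.3889 servings and 9.389 servings → $3.56.
hummus + cheddar with both tight: 6.983 servings and 0.3229 servings → $4.78.
hummus + sweet potato with both tight: 3.211 servings and 5.947 servings → $4.17.
cheddar + sweet potato: intersection lies outside the first quadrant.
The minimum over all feasible corners is $3.04.

$3.04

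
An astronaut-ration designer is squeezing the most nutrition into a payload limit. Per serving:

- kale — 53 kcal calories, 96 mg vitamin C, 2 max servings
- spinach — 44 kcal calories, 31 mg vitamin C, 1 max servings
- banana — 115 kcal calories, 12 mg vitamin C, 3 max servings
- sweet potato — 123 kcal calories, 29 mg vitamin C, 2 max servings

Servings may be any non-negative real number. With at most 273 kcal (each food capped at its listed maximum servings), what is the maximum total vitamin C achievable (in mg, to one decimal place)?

Vitamin C per kcal: kale 1.811, spinach 0.7045, sweet potato 0.2358, banana 0.1043.
Take 2 servings of kale: uses 106 kcal, +192.0 mg vitamin C (running total 192.0 mg).
Take 1 serving of spinach: uses 44 kcal, +31.0 mg vitamin C (running total 223.0 mg).
Take 1 serving of sweet potato: uses 123 kcal, +29.0 mg vitamin C (running total 252.0 mg).
Filling greedily by vitamin C-per-kcal is optimal for one linear limit, giving 252.0 mg.

252.0 mg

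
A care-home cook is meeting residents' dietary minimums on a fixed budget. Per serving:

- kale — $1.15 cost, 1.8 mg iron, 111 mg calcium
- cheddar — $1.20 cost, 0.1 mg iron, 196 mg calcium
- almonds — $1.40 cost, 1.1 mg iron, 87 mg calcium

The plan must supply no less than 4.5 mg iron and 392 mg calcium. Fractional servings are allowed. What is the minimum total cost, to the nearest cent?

kale only: max(4.5/1.8, 392/111) = 3.532 servings → $4.06.
cheddar only: max(4.5/0.1, 392/196) = 45 servings → $54.00.
almonds only: max(4.5/1.1, 392/87) = 4.506 servings → $6.31.
kale + cheddar with both tight: 2.466 servings and 0.6032 servings → $3.56.
kale + almonds: intersection lies outside the first quadrant.
cheddar + almonds with both tight: 0.1919 servings and 4.073 servings → $5.93.
Cheapest feasible corner: $3.56.

$3.56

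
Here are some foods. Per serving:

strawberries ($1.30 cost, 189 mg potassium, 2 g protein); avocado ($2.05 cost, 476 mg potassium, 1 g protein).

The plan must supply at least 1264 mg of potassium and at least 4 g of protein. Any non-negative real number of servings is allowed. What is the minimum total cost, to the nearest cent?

Check every corner: each single food scaled to meet both minima, and each pair solved so both constraints bind.
strawberries only: max(1264/189, 4/2) = 6.688 servings → $8.69.
avocado only: max(1264/476, 4/1) = 4 servings → $8.20.
strawberries + avocado with both tight: 0.8388 servings and 2.322 servings → $5.85.
The minimum over all feasible corners is $5.85.

$5.85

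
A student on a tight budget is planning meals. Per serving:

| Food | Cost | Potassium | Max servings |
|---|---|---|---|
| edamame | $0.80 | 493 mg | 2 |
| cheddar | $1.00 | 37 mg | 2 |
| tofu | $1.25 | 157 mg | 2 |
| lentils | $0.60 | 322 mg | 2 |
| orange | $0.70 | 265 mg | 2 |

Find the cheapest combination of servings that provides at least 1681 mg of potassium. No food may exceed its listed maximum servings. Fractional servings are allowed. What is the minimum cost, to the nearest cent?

Cost per mg of potassium: edamame $0.0016, lentils $0.0019, orange $0.0026, tofu $0.0080, cheddar $0.0270.
Take 2 servings of edamame: +986.0 mg potassium for $1.60 (total $1.60, still need 695.0 mg).
Take 2 servings of lentils: +644.0 mg potassium for $1.20 (total $2.80, still need 51.0 mg).
Take 0.1925 servings of orange: +51.0 mg potassium for $0.13 (total $2.93, still need 0.0 mg).
Greedy by cheapest-per-mg is optimal for a single linear constraint, so the minimum cost is $2.93.

$2.93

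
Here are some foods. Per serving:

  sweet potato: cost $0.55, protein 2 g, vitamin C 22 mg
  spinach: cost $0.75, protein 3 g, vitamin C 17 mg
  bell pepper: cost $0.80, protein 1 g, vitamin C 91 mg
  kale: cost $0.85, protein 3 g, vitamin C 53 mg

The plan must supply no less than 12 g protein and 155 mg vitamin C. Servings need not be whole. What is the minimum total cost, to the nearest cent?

For a min-cost LP with two ≥-constraints, a basic feasible solution has at most two positive variables.
sweet potato only: max(12/2, 155/22) = 7.045 servings → $3.88.
spinach only: max(12/3, 155/17) = 9.118 servings → $6.84.
bell pepper only: max(12/1, 155/91) = 12 servings → $9.60.
kale only: max(12/3, 155/53) = 4 servings → $3.40.
sweet potato + spinach: intersection lies outside the first quadrant.
sweet potato + bell pepper with both tight: 5.856 servings and 0.2875 servings → $3.45.
sweet potato + kale with both tight: 4.275 servings and 1.15 servings → $3.33.
spinach + bell pepper with both tight: 3.66 servings and 1.02 servings → $3.56.
spinach + kale with both tight: 1.583 servings and 2.417 servings → $3.24.
bell pepper + kale with both targets exact would need a negative amount; discard.
So the least-cost plan costs $3.24.

$3.24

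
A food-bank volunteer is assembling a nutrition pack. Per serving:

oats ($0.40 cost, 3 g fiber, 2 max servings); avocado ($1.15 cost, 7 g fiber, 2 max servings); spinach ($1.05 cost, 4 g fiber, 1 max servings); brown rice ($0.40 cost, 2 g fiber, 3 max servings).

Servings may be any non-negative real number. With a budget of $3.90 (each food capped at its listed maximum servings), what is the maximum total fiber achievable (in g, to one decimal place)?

Fiber per dollar: oats 7.5, avocado 6.087, brown rice 5, spinach 3.81.
Take 2 servings of oats: spends $0.80, +6.0 g fiber (running total 6.0 g).
Take 2 servings of avocado: spends $2.30, +14.0 g fiber (running total 20.0 g).
Take 2 servings of brown rice: spends $0.80, +4.0 g fiber (running total 24.0 g).
Filling greedily by fiber-per-dollar is optimal for one linear limit, giving 24.0 g.

24.0 g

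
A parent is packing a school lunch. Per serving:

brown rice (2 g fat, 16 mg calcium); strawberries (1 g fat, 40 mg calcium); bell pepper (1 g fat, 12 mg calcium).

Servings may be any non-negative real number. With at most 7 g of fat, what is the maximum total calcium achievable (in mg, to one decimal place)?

280.0 mg

Calcium per g fat: strawberries 40, bell pepper 12, brown rice 8.
With no serving limits, spend the whole fat allowance on strawberries: 7 g / 1 g × 40 mg = 280.0 mg.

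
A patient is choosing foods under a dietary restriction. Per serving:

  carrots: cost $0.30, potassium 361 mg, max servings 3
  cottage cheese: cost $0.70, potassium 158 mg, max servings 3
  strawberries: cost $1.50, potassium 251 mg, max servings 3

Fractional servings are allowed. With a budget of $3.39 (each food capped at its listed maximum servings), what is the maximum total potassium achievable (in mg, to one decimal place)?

Potassium per dollar: carrots 1203, cottage cheese 225.7, strawberries 167.3.
Take 3 servings of carrots: spends $0.90, +1083.0 mg potassium (running total 1083.0 mg).
Take 3 servings of cottage cheese: spends $2.10, +474.0 mg potassium (running total 1557.0 mg).
Take 0.26 servings of strawberries: spends $0.39, +65.3 mg potassium (running total 1622.3 mg).
Filling greedily by potassium-per-dollar is optimal for one linear limit, giving 1622.3 mg.

1622.3 mg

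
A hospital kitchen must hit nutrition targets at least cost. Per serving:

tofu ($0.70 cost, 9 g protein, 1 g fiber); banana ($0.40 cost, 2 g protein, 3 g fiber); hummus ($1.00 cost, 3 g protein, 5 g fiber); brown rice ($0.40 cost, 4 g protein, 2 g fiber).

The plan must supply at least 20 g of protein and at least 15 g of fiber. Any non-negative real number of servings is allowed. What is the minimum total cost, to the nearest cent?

tofu only: max(20/9, 15/1) = 15 servings → $10.50.
banana only: max(20/2, 15/3) = 10 servings → $4.00.
hummus only: max(20/3, 15/5) = 6.667 servings → $6.67.
brown rice only: max(20/4, 15/2) = 7.5 servings → $3.00.
tofu + banana with both tight: 1.2 servings and 4.6 servings → $2.68.
tofu + hummus with both tight: 1.31 servings and 2.738 servings → $3.65.
tofu + brown rice: intersection lies outside the first quadrant.
banana + hummus: the both-tight solution has a negative serving — not a feasible corner.
banana + brown rice with both tight: 2.5 servings and 3.75 servings → $2.50.
hummus + brown rice with both tight: 1.429 servings and 3.929 servings → $3.00.
Cheapest feasible corner: $2.50.

$2.50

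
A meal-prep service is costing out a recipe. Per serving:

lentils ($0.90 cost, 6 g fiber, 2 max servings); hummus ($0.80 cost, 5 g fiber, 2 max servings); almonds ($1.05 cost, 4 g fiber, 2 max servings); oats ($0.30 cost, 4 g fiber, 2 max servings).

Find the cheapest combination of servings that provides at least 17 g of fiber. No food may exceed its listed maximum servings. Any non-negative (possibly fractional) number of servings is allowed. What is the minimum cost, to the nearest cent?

Cost per g of fiber: oats $0.0750, lentils $0.1500, hummus $0.1600, almonds $0.2625.
Take 2 servings of oats: +8.0 g fiber for $0.60 (total $0.60, still need 9.0 g).
Take 1.5 servings of lentils: +9.0 g fiber for $1.35 (total $1.95, still need 0.0 g).
Greedy by cheapest-per-g is optimal for a single linear constraint, so the minimum cost is $1.95.

$1.95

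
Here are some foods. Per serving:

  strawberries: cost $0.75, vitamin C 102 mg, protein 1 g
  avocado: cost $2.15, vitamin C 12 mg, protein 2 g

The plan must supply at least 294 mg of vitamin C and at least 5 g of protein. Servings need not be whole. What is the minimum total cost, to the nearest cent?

$3.75

Check every corner: each single food scaled to meet both minima, and each pair solved so both constraints bind.
strawberries only: max(294/102, 5/1) = 5 servings → $3.75.
avocado only: max(294/12, 5/2) = 24.5 servings → $52.67.
strawberries + avocado with both tight: 2.75 servings and 1.125 servings → $4.48.
The minimum over all feasible corners is $3.75.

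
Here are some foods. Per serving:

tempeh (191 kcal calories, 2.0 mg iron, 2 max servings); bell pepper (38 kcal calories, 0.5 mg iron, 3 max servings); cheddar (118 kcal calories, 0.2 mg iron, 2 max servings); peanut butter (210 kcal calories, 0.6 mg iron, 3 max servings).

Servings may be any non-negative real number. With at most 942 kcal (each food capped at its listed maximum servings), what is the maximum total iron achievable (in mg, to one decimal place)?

Iron per kcal: bell pepper 0.01316, tempeh 0.01047, peanut butter 0.002857, cheddar 0.001695.
Take 3 servings of bell pepper: uses 114 kcal, +1.5 mg iron (running total 1.5 mg).
Take 2 servings of tempeh: uses 382 kcal, +4.0 mg iron (running total 5.5 mg).
Take 2.124 servings of peanut butter: uses 446 kcal, +1.3 mg iron (running total 6.8 mg).
Filling greedily by iron-per-kcal is optimal for one linear limit, giving 6.8 mg.

6.8 mg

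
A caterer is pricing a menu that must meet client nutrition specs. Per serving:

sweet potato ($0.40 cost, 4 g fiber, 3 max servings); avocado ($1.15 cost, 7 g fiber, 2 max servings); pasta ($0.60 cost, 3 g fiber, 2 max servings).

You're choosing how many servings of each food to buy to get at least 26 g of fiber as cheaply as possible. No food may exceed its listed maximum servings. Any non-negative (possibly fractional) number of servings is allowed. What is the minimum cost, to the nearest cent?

$3.50

Cost per g of fiber: sweet potato $0.1000, avocado $0.1643, pasta $0.2000.
Take 3 servings of sweet potato: +12.0 g fiber for $1.20 (total $1.20, still need 14.0 g).
Take 2 servings of avocado: +14.0 g fiber for $2.30 (total $3.50, still need 0.0 g).
Filling from the cheapest source first is optimal under one linear minimum: $3.50.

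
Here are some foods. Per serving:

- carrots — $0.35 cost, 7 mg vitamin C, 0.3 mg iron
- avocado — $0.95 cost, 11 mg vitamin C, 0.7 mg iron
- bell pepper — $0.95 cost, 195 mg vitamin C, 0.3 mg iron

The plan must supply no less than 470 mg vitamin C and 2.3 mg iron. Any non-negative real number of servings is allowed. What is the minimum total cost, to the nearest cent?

Minimising a linear cost over {vitamin C ≥ 470, iron ≥ 2.3, servings ≥ 0} — the optimum is at a vertex, using one or two foods.
carrots only: max(470/7, 2.3/0.3) = 67.14 servings → $23.50.
avocado only: max(470/11, 2.3/0.7) = 42.73 servings → $40.59.
bell pepper only: max(470/195, 2.3/0.3) = 7.667 servings → $7.28.
carrots + avocado: the both-tight solution has a negative serving — not a feasible corner.
carrots + bell pepper with both tight: 5.452 servings and 2.215 servings → $4.01.
avocado + bell pepper with both tight: 2.309 servings and 2.28 servings → $4.36.
Cheapest feasible corner: $4.01.

$4.01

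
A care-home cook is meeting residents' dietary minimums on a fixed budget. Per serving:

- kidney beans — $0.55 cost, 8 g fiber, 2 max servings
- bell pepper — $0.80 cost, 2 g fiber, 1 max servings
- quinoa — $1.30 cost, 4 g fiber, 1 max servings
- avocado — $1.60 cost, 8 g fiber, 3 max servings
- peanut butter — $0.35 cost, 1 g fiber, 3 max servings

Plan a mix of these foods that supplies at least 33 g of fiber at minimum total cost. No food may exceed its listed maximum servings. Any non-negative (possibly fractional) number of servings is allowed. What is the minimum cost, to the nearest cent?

Cost per g of fiber: kidney beans $0.0688, avocado $0.2000, quinoa $0.3250, peanut butter $0.3500, bell pepper $0.4000.
Take 2 servings of kidney beans: +16.0 g fiber for $1.10 (total $1.10, still need 17.0 g).
Take 2.125 servings of avocado: +17.0 g fiber for $3.40 (total $4.50, still need 0.0 g).
Greedy by cheapest-per-g is optimal for a single linear constraint, so the minimum cost is $4.50.

$4.50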